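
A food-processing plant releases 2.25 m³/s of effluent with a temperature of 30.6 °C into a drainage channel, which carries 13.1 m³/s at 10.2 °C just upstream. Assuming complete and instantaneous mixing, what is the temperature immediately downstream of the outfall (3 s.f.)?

Flow-weighted mixing: C = (Q_r C_r + Q_w C_w)/(Q_r + Q_w)
= (13.1×10.2 + 2.25×30.6)/(13.1 + 2.25) = 202.5/15.35 = 13.19 °C.

13.2 °C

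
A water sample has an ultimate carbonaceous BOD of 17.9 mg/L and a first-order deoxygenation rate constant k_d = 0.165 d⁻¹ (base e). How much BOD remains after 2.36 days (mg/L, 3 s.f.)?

L_t = L₀ e^(−k_d t) = 17.9 × e^(−0.165×2.36) = 17.9 × 0.6775 = 12.13 mg/L.

L ≈ 12.1 mg/L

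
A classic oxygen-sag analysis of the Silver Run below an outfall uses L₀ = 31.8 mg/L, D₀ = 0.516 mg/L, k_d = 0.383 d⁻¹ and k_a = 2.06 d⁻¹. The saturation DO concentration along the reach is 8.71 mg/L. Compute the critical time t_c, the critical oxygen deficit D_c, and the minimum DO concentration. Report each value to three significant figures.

t_c ≈ 0.959 d; D_c ≈ 4.09 mg/L; min DO ≈ 4.62 mg/L

With k_a/k_d = 5.379 and 1 − D₀(k_a−k_d)/(k_d L₀) = 0.9290,
t_c = ln(5.379 × 0.9290) / (2.06 − 0.383) = ln(4.996) / 1.677 = 1.609/1.677 = 0.9593 d.
D_c = (k_d/k_a) L₀ e^(−k_d t_c) = (0.383/2.06) × 31.8 × e^(−0.383×0.9593) = 0.1859 × 31.8 × 0.6925 = 4.094 mg/L.
Minimum DO = C_s − D_c = 8.71 − 4.094 = 4.616 mg/L.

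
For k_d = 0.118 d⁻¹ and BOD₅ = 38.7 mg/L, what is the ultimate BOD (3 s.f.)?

L₀ ≈ 86.8 mg/L

BOD₅ = L₀(1 − e^(−5k_d)) ⇒ L₀ = BOD₅ / (1 − e^(−5×0.118))
= 38.7 / (1 − 0.5543) = 38.7 / 0.4457 = 86.84 mg/L.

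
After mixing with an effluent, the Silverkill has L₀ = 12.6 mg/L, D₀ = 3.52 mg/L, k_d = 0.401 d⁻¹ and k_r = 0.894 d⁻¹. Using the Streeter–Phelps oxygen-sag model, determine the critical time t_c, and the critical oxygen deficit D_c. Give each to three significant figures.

t_c ≈ 0.773 d; D_c ≈ 4.15 mg/L

t_c = [1/(k_r−k_d)] ln[(k_r/k_d)(1 − D₀(k_r−k_d)/(k_d L₀))]
= [1/(0.894−0.401)] ln[(0.894/0.401)(1 − 3.52×0.4930/(0.401×12.6))]
= (1/0.4930) ln[2.229 × 0.6565] = 2.028 × ln(1.464) = 2.028 × 0.3810 = 0.7728 d.
L(t_c) = L₀ e^(−k_d t_c) = 12.6 × 0.7335 = 9.243 mg/L, and at the critical point k_r D_c = k_d L, so D_c = (0.401/0.894) × 9.243 = 4.146 mg/L.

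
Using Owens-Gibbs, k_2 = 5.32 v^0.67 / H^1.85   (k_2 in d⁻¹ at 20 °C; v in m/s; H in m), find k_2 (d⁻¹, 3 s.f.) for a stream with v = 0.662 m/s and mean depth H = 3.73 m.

k_2 ≈ 0.353 d⁻¹

k_2 = 5.32 × 0.662^0.67 / 3.73^1.85 = 5.32 × 0.7585 / 11.42 = 0.3534 d⁻¹.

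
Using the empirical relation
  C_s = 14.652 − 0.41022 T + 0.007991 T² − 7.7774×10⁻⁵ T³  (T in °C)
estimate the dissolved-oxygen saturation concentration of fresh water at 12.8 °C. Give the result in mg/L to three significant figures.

C_s ≈ 10.5 mg/L

C_s = 14.652 − 0.41022×12.8 + 0.007991×12.8² − 7.7774×10⁻⁵×12.8³ = 10.55 mg/L.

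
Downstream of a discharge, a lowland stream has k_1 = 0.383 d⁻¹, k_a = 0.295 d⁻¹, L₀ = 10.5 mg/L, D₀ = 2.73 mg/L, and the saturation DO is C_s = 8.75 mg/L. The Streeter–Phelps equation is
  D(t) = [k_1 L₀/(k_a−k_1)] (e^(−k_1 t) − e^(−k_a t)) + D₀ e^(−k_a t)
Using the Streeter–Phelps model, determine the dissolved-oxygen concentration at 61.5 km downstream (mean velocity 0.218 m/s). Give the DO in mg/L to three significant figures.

Travel time t = x/v = 61.5 km / (0.218 m/s) = 61500 m / 0.218 m/s = 282100 s = 3.265 d.
k_1 L₀/(k_a−k_1) = 0.383×10.5/(0.295−0.383) = 4.021/-0.08800 = -45.70 mg/L.
e^(−k_1 t) = e^(−0.383×3.265) = 0.2863; e^(−k_a t) = e^(−0.295×3.265) = 0.3817.
D = -45.70 × (0.2863 − 0.3817) + 2.73 × 0.3817 = 4.356 + 1.042 = 5.398 mg/L.
DO = C_s − D = 8.75 − 5.398 = 3.352 mg/L.

DO ≈ 3.35 mg/L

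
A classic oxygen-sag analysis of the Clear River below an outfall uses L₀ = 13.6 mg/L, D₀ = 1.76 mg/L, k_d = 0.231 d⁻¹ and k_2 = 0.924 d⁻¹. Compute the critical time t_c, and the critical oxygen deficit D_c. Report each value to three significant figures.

At the critical point dD/dt = 0, so k_d L₀ e^(−k_d t) = k_2 D. Substituting D(t) from the Streeter–Phelps equation and solving for t gives
t_c = ln[(k_2/k_d)(1 − D₀(k_2−k_d)/(k_d L₀))] / (k_2−k_d).
Here k_2−k_d = 0.6930 d⁻¹ and 1 − D₀(k_2−k_d)/(k_d L₀) = 1 − 1.76×0.6930/(0.231×13.6) = 0.6118, so
t_c = ln(4.000 × 0.6118) / 0.6930 = 0.8949 / 0.6930 = 1.291 d.
L(t_c) = L₀ e^(−k_d t_c) = 13.6 × 0.7421 = 10.09 mg/L, and at the critical point k_2 D_c = k_d L, so D_c = (0.231/0.924) × 10.09 = 2.523 mg/L.

t_c ≈ 1.29 d; D_c ≈ 2.52 mg/L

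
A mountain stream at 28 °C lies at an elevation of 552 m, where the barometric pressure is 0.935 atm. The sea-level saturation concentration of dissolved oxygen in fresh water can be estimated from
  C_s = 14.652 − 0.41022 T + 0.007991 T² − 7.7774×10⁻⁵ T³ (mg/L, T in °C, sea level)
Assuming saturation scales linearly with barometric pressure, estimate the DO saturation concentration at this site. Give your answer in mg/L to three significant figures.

C_s ≈ 7.22 mg/L

At sea level: C_s = 14.652 − 0.41022×28 + 0.007991×28² − 7.7774×10⁻⁵×28³ = 7.723 mg/L.
Pressure correction: C_s' = 7.723 × 0.935 = 7.221 mg/L.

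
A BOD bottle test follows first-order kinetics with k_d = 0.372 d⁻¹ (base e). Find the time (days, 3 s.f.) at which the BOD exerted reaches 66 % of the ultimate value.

t ≈ 2.90 d

y/L₀ = 1 − e^(−k_d t) = 0.66 ⇒ e^(−k_d t) = 0.340
t = −ln(0.340) / 0.372 = 1.079 / 0.372 = 2.900 d.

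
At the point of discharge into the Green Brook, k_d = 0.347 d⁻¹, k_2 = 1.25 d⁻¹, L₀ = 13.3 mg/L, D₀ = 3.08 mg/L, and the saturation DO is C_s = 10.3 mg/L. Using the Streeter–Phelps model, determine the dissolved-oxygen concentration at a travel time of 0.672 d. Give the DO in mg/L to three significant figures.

DO ≈ 7.13 mg/L

k_d L₀/(k_2−k_d) = 0.347×13.3/(1.25−0.347) = 4.615/0.9030 = 5.111 mg/L.
e^(−k_d t) = e^(−0.347×0.6720) = 0.7920; e^(−k_2 t) = e^(−1.25×0.6720) = 0.4317.
D = 5.111 × (0.7920 − 0.4317) + 3.08 × 0.4317 = 1.841 + 1.330 = 3.171 mg/L.
DO = C_s − D = 10.3 − 3.171 = 7.129 mg/L.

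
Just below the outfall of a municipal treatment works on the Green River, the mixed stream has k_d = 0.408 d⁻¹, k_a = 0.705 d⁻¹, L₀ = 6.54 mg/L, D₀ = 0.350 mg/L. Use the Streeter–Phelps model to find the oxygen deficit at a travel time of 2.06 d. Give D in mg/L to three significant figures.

k_d L₀/(k_a−k_d) = 0.408×6.54/(0.705−0.408) = 2.668/0.2970 = 8.984 mg/L.
e^(−k_d t) = e^(−0.408×2.060) = 0.4315; e^(−k_a t) = e^(−0.705×2.060) = 0.2340.
D = 8.984 × (0.4315 − 0.2340) + 0.350 × 0.2340 = 1.774 + 0.08191 = 1.856 mg/L.

D ≈ 1.86 mg/L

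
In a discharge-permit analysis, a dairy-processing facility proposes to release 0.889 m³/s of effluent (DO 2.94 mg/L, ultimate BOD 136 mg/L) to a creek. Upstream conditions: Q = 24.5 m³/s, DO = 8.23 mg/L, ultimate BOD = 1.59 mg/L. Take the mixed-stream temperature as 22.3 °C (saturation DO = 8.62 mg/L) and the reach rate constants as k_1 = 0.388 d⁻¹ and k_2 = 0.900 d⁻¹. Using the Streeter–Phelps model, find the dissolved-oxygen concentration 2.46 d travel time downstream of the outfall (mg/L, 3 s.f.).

Mixed DO = (24.5×8.23 + 0.889×2.94)/(24.5+0.889) = 204.2/25.39 = 8.045 mg/L.
Mixed L₀ = (24.5×1.59 + 0.889×136)/(25.39) = 159.9/25.39 = 6.296 mg/L.
Initial deficit D₀ = C_s − DO₀ = 8.62 − 8.045 = 0.5752 mg/L.
D(2.46) = [0.388×6.296/(0.900−0.388)](e^(−0.388×2.46) − e^(−0.900×2.46)) + 0.5752 e^(−0.900×2.46)
= 4.771 × (0.3850 − 0.1093) + 0.5752 × 0.1093 = 1.379 mg/L.
DO = 8.62 − 1.379 = 7.241 mg/L.

DO ≈ 7.24 mg/L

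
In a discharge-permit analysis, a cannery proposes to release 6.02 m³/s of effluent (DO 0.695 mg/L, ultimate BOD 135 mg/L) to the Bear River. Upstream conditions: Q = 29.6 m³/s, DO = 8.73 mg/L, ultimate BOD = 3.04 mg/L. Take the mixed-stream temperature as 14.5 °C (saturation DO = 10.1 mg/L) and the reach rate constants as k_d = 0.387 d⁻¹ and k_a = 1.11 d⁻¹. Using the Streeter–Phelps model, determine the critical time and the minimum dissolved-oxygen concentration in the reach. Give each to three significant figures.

t_c ≈ 1.15 d; minimum DO ≈ 4.43 mg/L

Mixed DO = (29.6×8.73 + 6.02×0.695)/(29.6+6.02) = 262.6/35.62 = 7.372 mg/L.
Mixed L₀ = (29.6×3.04 + 6.02×135)/(35.62) = 902.7/35.62 = 25.34 mg/L.
Initial deficit D₀ = C_s − DO₀ = 10.1 − 7.372 = 2.728 mg/L.
t_c = (1/0.7230) ln[(1.11/0.387)(1 − 2.728×0.7230/(0.387×25.34))] = 1.383 × ln(2.291) = 1.147 d.
D_c = (0.387/1.11) × 25.34 × e^(−0.387×1.147) = 0.3486 × 25.34 × 0.6416 = 5.669 mg/L.
Minimum DO = 10.1 − 5.669 = 4.431 mg/L.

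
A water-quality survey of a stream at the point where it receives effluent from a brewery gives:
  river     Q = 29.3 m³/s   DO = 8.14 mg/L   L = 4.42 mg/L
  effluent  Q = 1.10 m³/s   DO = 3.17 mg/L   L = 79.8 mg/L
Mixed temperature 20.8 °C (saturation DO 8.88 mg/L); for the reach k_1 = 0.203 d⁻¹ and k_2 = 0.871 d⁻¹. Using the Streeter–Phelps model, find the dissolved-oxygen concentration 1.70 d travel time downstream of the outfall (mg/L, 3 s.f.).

DO ≈ 7.63 mg/L

Mixed DO = (29.3×8.14 + 1.10×3.17)/(29.3+1.10) = 242.0/30.40 = 7.960 mg/L.
Mixed L₀ = (29.3×4.42 + 1.10×79.8)/(30.40) = 217.3/30.40 = 7.148 mg/L.
Initial deficit D₀ = C_s − DO₀ = 8.88 − 7.960 = 0.9198 mg/L.
D(1.70) = [0.203×7.148/(0.871−0.203)](e^(−0.203×1.70) − e^(−0.871×1.70)) + 0.9198 e^(−0.871×1.70)
= 2.172 × (0.7081 − 0.2275) + 0.9198 × 0.2275 = 1.253 mg/L.
DO = 8.88 − 1.253 = 7.627 mg/L.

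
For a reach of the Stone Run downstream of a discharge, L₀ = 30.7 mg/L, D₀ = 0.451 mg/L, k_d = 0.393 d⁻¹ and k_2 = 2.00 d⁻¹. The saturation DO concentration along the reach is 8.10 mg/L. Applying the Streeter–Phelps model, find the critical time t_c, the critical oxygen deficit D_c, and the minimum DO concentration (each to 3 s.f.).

t_c ≈ 0.974 d; D_c ≈ 4.11 mg/L; min DO ≈ 3.99 mg/L

t_c = [1/(k_2−k_d)] ln[(k_2/k_d)(1 − D₀(k_2−k_d)/(k_d L₀))]
= [1/(2.00−0.393)] ln[(2.00/0.393)(1 − 0.451×1.607/(0.393×30.7))]
= (1/1.607) ln[5.089 × 0.9399] = 0.6223 × ln(4.783) = 0.6223 × 1.565 = 0.9740 d.
L(t_c) = L₀ e^(−k_d t_c) = 30.7 × 0.6820 = 20.94 mg/L, and at the critical point k_2 D_c = k_d L, so D_c = (0.393/2.00) × 20.94 = 4.114 mg/L.
Minimum DO = C_s − D_c = 8.10 − 4.114 = 3.986 mg/L.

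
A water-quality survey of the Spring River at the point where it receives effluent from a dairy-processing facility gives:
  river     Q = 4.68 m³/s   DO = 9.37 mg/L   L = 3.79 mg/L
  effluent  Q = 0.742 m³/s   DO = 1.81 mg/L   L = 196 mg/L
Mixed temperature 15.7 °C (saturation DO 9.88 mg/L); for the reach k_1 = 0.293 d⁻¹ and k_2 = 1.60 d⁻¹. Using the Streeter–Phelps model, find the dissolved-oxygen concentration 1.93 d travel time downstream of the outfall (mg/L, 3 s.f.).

DO ≈ 6.28 mg/L

Mixed DO = (4.68×9.37 + 0.742×1.81)/(4.68+0.742) = 45.19/5.422 = 8.335 mg/L.
Mixed L₀ = (4.68×3.79 + 0.742×196)/(5.422) = 163.2/5.422 = 30.09 mg/L.
Initial deficit D₀ = C_s − DO₀ = 9.88 − 8.335 = 1.545 mg/L.
D(1.93) = [0.293×30.09/(1.60−0.293)](e^(−0.293×1.93) − e^(−1.60×1.93)) + 1.545 e^(−1.60×1.93)
= 6.746 × (0.5681 − 0.04559) + 1.545 × 0.04559 = 3.595 mg/L.
DO = 9.88 − 3.595 = 6.285 mg/L.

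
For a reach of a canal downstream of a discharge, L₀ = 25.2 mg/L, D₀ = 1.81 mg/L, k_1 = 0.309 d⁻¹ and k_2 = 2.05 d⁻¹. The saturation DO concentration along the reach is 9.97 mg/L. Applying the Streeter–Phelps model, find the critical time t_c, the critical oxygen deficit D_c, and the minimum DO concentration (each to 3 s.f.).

t_c = [1/(k_2−k_1)] ln[(k_2/k_1)(1 − D₀(k_2−k_1)/(k_1 L₀))]
= [1/(2.05−0.309)] ln[(2.05/0.309)(1 − 1.81×1.741/(0.309×25.2))]
= (1/1.741) ln[6.634 × 0.5953] = 0.5744 × ln(3.949) = 0.5744 × 1.374 = 0.7890 d.
D_c = (k_1/k_2) L₀ e^(−k_1 t_c) = (0.309/2.05) × 25.2 × e^(−0.309×0.7890) = 0.1507 × 25.2 × 0.7837 = 2.977 mg/L.
Minimum DO = C_s − D_c = 9.97 − 2.977 = 6.993 mg/L.

t_c ≈ 0.789 d; D_c ≈ 2.98 mg/L; min DO ≈ 6.99 mg/L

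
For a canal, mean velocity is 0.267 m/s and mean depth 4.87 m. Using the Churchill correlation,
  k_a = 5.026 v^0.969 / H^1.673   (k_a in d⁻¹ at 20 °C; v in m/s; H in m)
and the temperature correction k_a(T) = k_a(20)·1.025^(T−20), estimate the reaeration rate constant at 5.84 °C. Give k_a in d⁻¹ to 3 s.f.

k_a ≈ 0.0697 d⁻¹

k_a(20) = 5.026 × 0.267^0.969 / 4.87^1.673 = 5.026 × 0.2782 / 14.13 = 0.09892 d⁻¹.
k_a(5.84) = 0.09892 × 1.025^(5.84−20) = 0.09892 × 0.7049 = 0.06973 d⁻¹.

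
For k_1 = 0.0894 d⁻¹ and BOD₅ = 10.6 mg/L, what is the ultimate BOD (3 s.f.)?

BOD₅ = L₀(1 − e^(−5k_1)) ⇒ L₀ = BOD₅ / (1 − e^(−5×0.0894))
= 10.6 / (1 − 0.6395) = 10.6 / 0.3605 = 29.41 mg/L.

L₀ ≈ 29.4 mg/L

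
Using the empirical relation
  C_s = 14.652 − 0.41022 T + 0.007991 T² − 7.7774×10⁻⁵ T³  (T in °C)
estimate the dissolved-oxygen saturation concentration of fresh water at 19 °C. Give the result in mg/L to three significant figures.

C_s = 14.652 − 0.41022×19 + 0.007991×19² − 7.7774×10⁻⁵×19³ = 9.209 mg/L.

C_s ≈ 9.21 mg/L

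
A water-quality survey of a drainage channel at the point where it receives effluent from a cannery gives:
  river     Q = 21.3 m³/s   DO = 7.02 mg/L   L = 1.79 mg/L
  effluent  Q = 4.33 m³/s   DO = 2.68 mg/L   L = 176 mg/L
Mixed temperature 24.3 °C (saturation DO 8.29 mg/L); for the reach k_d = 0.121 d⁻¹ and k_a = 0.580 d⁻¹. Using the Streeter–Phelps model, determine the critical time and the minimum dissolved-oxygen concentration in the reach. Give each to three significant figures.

Mixed DO = (21.3×7.02 + 4.33×2.68)/(21.3+4.33) = 161.1/25.63 = 6.287 mg/L.
Mixed L₀ = (21.3×1.79 + 4.33×176)/(25.63) = 800.2/25.63 = 31.22 mg/L.
Initial deficit D₀ = C_s − DO₀ = 8.29 − 6.287 = 2.003 mg/L.
t_c = (1/0.4590) ln[(0.580/0.121)(1 − 2.003×0.4590/(0.121×31.22))] = 2.179 × ln(3.627) = 2.807 d.
D_c = (0.121/0.580) × 31.22 × e^(−0.121×2.807) = 0.2086 × 31.22 × 0.7120 = 4.638 mg/L.
Minimum DO = 8.29 − 4.638 = 3.652 mg/L.

t_c ≈ 2.81 d; minimum DO ≈ 3.65 mg/L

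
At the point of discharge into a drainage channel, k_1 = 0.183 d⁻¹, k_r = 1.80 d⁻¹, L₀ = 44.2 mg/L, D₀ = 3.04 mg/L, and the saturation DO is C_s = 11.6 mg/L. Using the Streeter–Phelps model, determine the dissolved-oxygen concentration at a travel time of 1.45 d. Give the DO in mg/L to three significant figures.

k_1 L₀/(k_r−k_1) = 0.183×44.2/(1.80−0.183) = 8.089/1.617 = 5.002 mg/L.
e^(−k_1 t) = e^(−0.183×1.450) = 0.7669; e^(−k_r t) = e^(−1.80×1.450) = 0.07353.
D = 5.002 × (0.7669 − 0.07353) + 3.04 × 0.07353 = 3.469 + 0.2235 = 3.692 mg/L.
DO = C_s − D = 11.6 − 3.692 = 7.908 mg/L.

DO ≈ 7.91 mg/L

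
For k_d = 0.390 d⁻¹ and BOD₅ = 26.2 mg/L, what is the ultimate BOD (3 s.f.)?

BOD₅ = L₀(1 − e^(−5k_d)) ⇒ L₀ = BOD₅ / (1 − e^(−5×0.390))
= 26.2 / (1 − 0.1423) = 26.2 / 0.8577 = 30.55 mg/L.

L₀ ≈ 30.5 mg/L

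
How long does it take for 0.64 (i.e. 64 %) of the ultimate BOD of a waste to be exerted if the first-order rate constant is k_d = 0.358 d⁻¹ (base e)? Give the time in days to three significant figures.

y/L₀ = 1 − e^(−k_d t) = 0.64 ⇒ e^(−k_d t) = 0.360
t = −ln(0.360) / 0.358 = 1.022 / 0.358 = 2.854 d.

t ≈ 2.85 d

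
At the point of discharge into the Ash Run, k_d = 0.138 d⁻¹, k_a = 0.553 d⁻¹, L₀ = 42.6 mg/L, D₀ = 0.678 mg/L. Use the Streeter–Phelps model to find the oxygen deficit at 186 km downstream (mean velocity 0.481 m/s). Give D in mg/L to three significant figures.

Travel time t = x/v = 186 km / (0.481 m/s) = 186000 m / 0.481 m/s = 386700 s = 4.476 d.
k_d L₀/(k_a−k_d) = 0.138×42.6/(0.553−0.138) = 5.879/0.4150 = 14.17 mg/L.
e^(−k_d t) = e^(−0.138×4.476) = 0.5392; e^(−k_a t) = e^(−0.553×4.476) = 0.08416.
D = 14.17 × (0.5392 − 0.08416) + 0.678 × 0.08416 = 6.446 + 0.05706 = 6.503 mg/L.

D ≈ 6.50 mg/L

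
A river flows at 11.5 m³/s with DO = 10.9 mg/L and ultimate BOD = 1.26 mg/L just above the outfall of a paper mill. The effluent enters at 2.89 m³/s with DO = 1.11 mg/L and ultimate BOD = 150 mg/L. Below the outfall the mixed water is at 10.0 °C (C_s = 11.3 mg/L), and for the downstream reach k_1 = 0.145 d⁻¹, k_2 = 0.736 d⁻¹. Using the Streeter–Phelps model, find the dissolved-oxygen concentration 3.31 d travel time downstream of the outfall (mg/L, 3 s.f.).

Mixed DO = (11.5×10.9 + 2.89×1.11)/(11.5+2.89) = 128.6/14.39 = 8.934 mg/L.
Mixed L₀ = (11.5×1.26 + 2.89×150)/(14.39) = 448.0/14.39 = 31.13 mg/L.
Initial deficit D₀ = C_s − DO₀ = 11.3 − 8.934 = 2.366 mg/L.
D(3.31) = [0.145×31.13/(0.736−0.145)](e^(−0.145×3.31) − e^(−0.736×3.31)) + 2.366 e^(−0.736×3.31)
= 7.638 × (0.6188 − 0.08750) + 2.366 × 0.08750 = 4.265 mg/L.
DO = 11.3 − 4.265 = 7.035 mg/L.

DO ≈ 7.03 mg/L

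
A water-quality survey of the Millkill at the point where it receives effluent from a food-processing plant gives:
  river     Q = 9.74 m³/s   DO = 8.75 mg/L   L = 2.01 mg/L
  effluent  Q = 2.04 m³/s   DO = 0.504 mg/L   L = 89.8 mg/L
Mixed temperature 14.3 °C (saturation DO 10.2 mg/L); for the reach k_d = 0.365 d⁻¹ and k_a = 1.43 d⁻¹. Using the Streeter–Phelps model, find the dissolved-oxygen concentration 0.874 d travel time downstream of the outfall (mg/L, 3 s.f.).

DO ≈ 6.78 mg/L

Mixed DO = (9.74×8.75 + 2.04×0.504)/(9.74+2.04) = 86.25/11.78 = 7.322 mg/L.
Mixed L₀ = (9.74×2.01 + 2.04×89.8)/(11.78) = 202.8/11.78 = 17.21 mg/L.
Initial deficit D₀ = C_s − DO₀ = 10.2 − 7.322 = 2.878 mg/L.
D(0.874) = [0.365×17.21/(1.43−0.365)](e^(−0.365×0.874) − e^(−1.43×0.874)) + 2.878 e^(−1.43×0.874)
= 5.899 × (0.7269 − 0.2866) + 2.878 × 0.2866 = 3.422 mg/L.
DO = 10.2 − 3.422 = 6.778 mg/L.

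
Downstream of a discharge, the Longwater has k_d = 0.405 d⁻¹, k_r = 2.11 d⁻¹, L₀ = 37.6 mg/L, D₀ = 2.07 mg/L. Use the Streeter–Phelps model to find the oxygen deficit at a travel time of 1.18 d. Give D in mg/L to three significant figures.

D ≈ 4.97 mg/L

k_d L₀/(k_r−k_d) = 0.405×37.6/(2.11−0.405) = 15.23/1.705 = 8.931 mg/L.
e^(−k_d t) = e^(−0.405×1.180) = 0.6201; e^(−k_r t) = e^(−2.11×1.180) = 0.08293.
D = 8.931 × (0.6201 − 0.08293) + 2.07 × 0.08293 = 4.798 + 0.1717 = 4.969 mg/L.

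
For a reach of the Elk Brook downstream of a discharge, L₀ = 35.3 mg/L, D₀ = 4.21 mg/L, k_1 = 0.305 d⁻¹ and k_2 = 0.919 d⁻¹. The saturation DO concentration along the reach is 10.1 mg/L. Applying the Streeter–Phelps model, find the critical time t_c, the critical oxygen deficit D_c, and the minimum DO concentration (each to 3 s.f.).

With k_2/k_1 = 3.013 and 1 − D₀(k_2−k_1)/(k_1 L₀) = 0.7599,
t_c = ln(3.013 × 0.7599) / (0.919 − 0.305) = ln(2.290) / 0.6140 = 0.8284/0.6140 = 1.349 d.
L(t_c) = L₀ e^(−k_1 t_c) = 35.3 × 0.6626 = 23.39 mg/L, and at the critical point k_2 D_c = k_1 L, so D_c = (0.305/0.919) × 23.39 = 7.763 mg/L.
Minimum DO = C_s − D_c = 10.1 − 7.763 = 2.337 mg/L.

t_c ≈ 1.35 d; D_c ≈ 7.76 mg/L; min DO ≈ 2.34 mg/L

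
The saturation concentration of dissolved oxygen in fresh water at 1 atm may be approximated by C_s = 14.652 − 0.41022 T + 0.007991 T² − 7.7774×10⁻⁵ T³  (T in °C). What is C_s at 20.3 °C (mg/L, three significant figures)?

C_s ≈ 8.97 mg/L

C_s = 14.652 − 0.41022×20.3 + 0.007991×20.3² − 7.7774×10⁻⁵×20.3³ = 8.967 mg/L.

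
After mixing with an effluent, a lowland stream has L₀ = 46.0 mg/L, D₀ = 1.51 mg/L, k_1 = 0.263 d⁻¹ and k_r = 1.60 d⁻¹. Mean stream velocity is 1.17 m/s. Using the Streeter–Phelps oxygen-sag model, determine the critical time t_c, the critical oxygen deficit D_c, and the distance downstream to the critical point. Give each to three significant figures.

t_c ≈ 1.21 d; D_c ≈ 5.49 mg/L; x_c ≈ 123 km

With k_r/k_1 = 6.084 and 1 − D₀(k_r−k_1)/(k_1 L₀) = 0.8331,
t_c = ln(6.084 × 0.8331) / (1.60 − 0.263) = ln(5.068) / 1.337 = 1.623/1.337 = 1.214 d.
D_c = (k_1/k_r) L₀ e^(−k_1 t_c) = (0.263/1.60) × 46.0 × e^(−0.263×1.214) = 0.1644 × 46.0 × 0.7267 = 5.495 mg/L.
x_c = v t_c = 1.17 m/s × 1.214 d × 86400 s/d = 122700 m ≈ 123 km.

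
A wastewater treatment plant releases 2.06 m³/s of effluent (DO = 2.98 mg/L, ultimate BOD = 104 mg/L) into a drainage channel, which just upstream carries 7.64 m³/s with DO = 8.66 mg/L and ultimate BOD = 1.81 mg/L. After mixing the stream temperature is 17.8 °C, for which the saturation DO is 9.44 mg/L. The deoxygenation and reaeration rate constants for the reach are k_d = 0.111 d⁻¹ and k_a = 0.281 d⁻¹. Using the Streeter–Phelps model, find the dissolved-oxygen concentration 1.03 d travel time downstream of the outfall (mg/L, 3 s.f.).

Mixed DO = (7.64×8.66 + 2.06×2.98)/(7.64+2.06) = 72.30/9.700 = 7.454 mg/L.
Mixed L₀ = (7.64×1.81 + 2.06×104)/(9.700) = 228.1/9.700 = 23.51 mg/L.
Initial deficit D₀ = C_s − DO₀ = 9.44 − 7.454 = 1.986 mg/L.
D(1.03) = [0.111×23.51/(0.281−0.111)](e^(−0.111×1.03) − e^(−0.281×1.03)) + 1.986 e^(−0.281×1.03)
= 15.35 × (0.8920 − 0.7487) + 1.986 × 0.7487 = 3.687 mg/L.
DO = 9.44 − 3.687 = 5.753 mg/L.

DO ≈ 5.75 mg/L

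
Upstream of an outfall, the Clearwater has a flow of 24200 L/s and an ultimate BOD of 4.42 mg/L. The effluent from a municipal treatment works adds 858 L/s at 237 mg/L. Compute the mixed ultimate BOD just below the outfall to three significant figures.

Flow-weighted mixing: C = (Q_r C_r + Q_w C_w)/(Q_r + Q_w)
= (24200×4.42 + 858×237)/(24200 + 858) = 310300/25060 = 12.38 mg/L.

12.4 mg/L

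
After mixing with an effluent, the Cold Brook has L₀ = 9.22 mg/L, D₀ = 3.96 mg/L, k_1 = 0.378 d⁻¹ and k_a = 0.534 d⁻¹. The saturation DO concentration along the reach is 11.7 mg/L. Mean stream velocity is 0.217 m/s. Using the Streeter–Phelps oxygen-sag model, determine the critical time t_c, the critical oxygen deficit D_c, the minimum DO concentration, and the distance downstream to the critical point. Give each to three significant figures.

t_c ≈ 0.964 d; D_c ≈ 4.53 mg/L; min DO ≈ 7.17 mg/L; x_c ≈ 18.1 km

t_c = [1/(k_a−k_1)] ln[(k_a/k_1)(1 − D₀(k_a−k_1)/(k_1 L₀))]
= [1/(0.534−0.378)] ln[(0.534/0.378)(1 − 3.96×0.1560/(0.378×9.22))]
= (1/0.1560) ln[1.413 × 0.8227] = 6.410 × ln(1.162) = 6.410 × 0.1504 = 0.9641 d.
D_c = (k_1/k_a) L₀ e^(−k_1 t_c) = (0.378/0.534) × 9.22 × e^(−0.378×0.9641) = 0.7079 × 9.22 × 0.6946 = 4.533 mg/L.
Minimum DO = C_s − D_c = 11.7 − 4.533 = 7.167 mg/L.
x_c = v t_c = 0.217 m/s × 0.9641 d × 86400 s/d = 18070 m ≈ 18.1 km.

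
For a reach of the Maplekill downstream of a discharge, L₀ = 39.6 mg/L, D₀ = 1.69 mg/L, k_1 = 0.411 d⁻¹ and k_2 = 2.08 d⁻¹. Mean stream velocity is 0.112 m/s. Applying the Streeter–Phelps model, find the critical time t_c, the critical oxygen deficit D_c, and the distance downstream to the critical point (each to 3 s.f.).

With k_2/k_1 = 5.061 and 1 − D₀(k_2−k_1)/(k_1 L₀) = 0.8267,
t_c = ln(5.061 × 0.8267) / (2.08 − 0.411) = ln(4.184) / 1.669 = 1.431/1.669 = 0.8575 d.
D_c = (k_1/k_2) L₀ e^(−k_1 t_c) = (0.411/2.08) × 39.6 × e^(−0.411×0.8575) = 0.1976 × 39.6 × 0.7030 = 5.501 mg/L.
x_c = v t_c = 0.112 m/s × 0.8575 d × 86400 s/d = 8298 m ≈ 8.30 km.

t_c ≈ 0.858 d; D_c ≈ 5.50 mg/L; x_c ≈ 8.30 km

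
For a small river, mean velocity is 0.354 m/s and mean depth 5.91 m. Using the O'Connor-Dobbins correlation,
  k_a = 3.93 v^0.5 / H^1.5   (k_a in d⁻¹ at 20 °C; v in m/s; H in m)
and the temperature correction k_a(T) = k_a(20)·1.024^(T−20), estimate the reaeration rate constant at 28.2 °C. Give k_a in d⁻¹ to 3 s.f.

k_a ≈ 0.198 d⁻¹

k_a(20) = 3.93 × 0.354^0.5 / 5.91^1.5 = 3.93 × 0.5950 / 14.37 = 0.1627 d⁻¹.
k_a(28.2) = 0.1627 × 1.024^(28.2−20) = 0.1627 × 1.215 = 0.1977 d⁻¹.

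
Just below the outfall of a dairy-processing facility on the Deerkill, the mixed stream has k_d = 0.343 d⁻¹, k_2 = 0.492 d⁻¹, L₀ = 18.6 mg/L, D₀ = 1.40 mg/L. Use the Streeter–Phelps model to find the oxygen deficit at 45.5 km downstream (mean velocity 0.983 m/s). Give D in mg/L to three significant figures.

D ≈ 3.81 mg/L

Travel time t = x/v = 45.5 km / (0.983 m/s) = 45500 m / 0.983 m/s = 46290 s = 0.5357 d.
k_d L₀/(k_2−k_d) = 0.343×18.6/(0.492−0.343) = 6.380/0.1490 = 42.82 mg/L.
e^(−k_d t) = e^(−0.343×0.5357) = 0.8321; e^(−k_2 t) = e^(−0.492×0.5357) = 0.7683.
D = 42.82 × (0.8321 − 0.7683) + 1.40 × 0.7683 = 2.734 + 1.076 = 3.809 mg/L.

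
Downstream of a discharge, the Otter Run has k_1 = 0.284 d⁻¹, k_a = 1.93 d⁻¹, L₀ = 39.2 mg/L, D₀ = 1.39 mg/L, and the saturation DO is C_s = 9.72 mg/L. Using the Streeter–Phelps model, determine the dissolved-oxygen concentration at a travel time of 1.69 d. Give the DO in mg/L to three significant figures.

k_1 L₀/(k_a−k_1) = 0.284×39.2/(1.93−0.284) = 11.13/1.646 = 6.764 mg/L.
e^(−k_1 t) = e^(−0.284×1.690) = 0.6188; e^(−k_a t) = e^(−1.93×1.690) = 0.03832.
D = 6.764 × (0.6188 − 0.03832) + 1.39 × 0.03832 = 3.926 + 0.05327 = 3.979 mg/L.
DO = C_s − D = 9.72 − 3.979 = 5.741 mg/L.

DO ≈ 5.74 mg/L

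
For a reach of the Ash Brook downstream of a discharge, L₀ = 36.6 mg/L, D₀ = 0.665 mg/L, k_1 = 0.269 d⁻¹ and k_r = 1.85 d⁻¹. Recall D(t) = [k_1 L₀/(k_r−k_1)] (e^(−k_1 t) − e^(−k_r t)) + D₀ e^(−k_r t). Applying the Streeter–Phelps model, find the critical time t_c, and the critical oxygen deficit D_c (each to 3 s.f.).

At the critical point dD/dt = 0, so k_1 L₀ e^(−k_1 t) = k_r D. Substituting D(t) from the Streeter–Phelps equation and solving for t gives
t_c = ln[(k_r/k_1)(1 − D₀(k_r−k_1)/(k_1 L₀))] / (k_r−k_1).
Here k_r−k_1 = 1.581 d⁻¹ and 1 − D₀(k_r−k_1)/(k_1 L₀) = 1 − 0.665×1.581/(0.269×36.6) = 0.8932, so
t_c = ln(6.877 × 0.8932) / 1.581 = 1.815 / 1.581 = 1.148 d.
L(t_c) = L₀ e^(−k_1 t_c) = 36.6 × 0.7343 = 26.87 mg/L, and at the critical point k_r D_c = k_1 L, so D_c = (0.269/1.85) × 26.87 = 3.908 mg/L.

t_c ≈ 1.15 d; D_c ≈ 3.91 mg/L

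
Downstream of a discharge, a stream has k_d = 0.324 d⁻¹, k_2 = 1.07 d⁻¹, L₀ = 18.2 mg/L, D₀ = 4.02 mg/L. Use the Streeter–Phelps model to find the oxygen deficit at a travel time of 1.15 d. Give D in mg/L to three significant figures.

D ≈ 4.31 mg/L

k_d L₀/(k_2−k_d) = 0.324×18.2/(1.07−0.324) = 5.897/0.7460 = 7.905 mg/L.
e^(−k_d t) = e^(−0.324×1.150) = 0.6889; e^(−k_2 t) = e^(−1.07×1.150) = 0.2921.
D = 7.905 × (0.6889 − 0.2921) + 4.02 × 0.2921 = 3.136 + 1.174 = 4.311 mg/L.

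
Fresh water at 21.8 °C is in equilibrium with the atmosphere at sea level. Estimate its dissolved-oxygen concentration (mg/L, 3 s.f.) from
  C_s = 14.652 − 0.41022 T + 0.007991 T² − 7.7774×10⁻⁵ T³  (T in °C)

C_s ≈ 8.70 mg/L

C_s = 14.652 − 0.41022×21.8 + 0.007991×21.8² − 7.7774×10⁻⁵×21.8³ = 8.701 mg/L.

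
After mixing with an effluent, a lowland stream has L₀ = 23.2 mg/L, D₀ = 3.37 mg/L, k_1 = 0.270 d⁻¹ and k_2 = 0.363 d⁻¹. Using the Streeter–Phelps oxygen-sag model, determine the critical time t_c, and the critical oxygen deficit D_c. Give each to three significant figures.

t_c ≈ 2.63 d; D_c ≈ 8.48 mg/L

With k_2/k_1 = 1.344 and 1 − D₀(k_2−k_1)/(k_1 L₀) = 0.9500,
t_c = ln(1.344 × 0.9500) / (0.363 − 0.270) = ln(1.277) / 0.09300 = 0.2447/0.09300 = 2.631 d.
D_c = (k_1/k_2) L₀ e^(−k_1 t_c) = (0.270/0.363) × 23.2 × e^(−0.270×2.631) = 0.7438 × 23.2 × 0.4915 = 8.482 mg/L.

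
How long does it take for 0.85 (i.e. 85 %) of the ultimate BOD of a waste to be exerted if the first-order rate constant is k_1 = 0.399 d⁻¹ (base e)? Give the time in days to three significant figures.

y/L₀ = 1 − e^(−k_1 t) = 0.85 ⇒ e^(−k_1 t) = 0.150
t = −ln(0.150) / 0.399 = 1.897 / 0.399 = 4.755 d.

t ≈ 4.75 d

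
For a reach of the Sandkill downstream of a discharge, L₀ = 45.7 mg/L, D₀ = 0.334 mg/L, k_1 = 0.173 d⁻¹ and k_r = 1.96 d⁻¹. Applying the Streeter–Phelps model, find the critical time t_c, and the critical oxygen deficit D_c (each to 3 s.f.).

With k_r/k_1 = 11.33 and 1 − D₀(k_r−k_1)/(k_1 L₀) = 0.9245,
t_c = ln(11.33 × 0.9245) / (1.96 − 0.173) = ln(10.47) / 1.787 = 2.349/1.787 = 1.314 d.
D_c = (k_1/k_r) L₀ e^(−k_1 t_c) = (0.173/1.96) × 45.7 × e^(−0.173×1.314) = 0.08827 × 45.7 × 0.7966 = 3.213 mg/L.

t_c ≈ 1.31 d; D_c ≈ 3.21 mg/L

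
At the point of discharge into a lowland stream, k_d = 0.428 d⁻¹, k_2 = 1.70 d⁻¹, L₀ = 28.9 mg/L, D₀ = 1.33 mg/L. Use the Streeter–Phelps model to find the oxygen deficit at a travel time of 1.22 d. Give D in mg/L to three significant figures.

k_d L₀/(k_2−k_d) = 0.428×28.9/(1.70−0.428) = 12.37/1.272 = 9.724 mg/L.
e^(−k_d t) = e^(−0.428×1.220) = 0.5932; e^(−k_2 t) = e^(−1.70×1.220) = 0.1257.
D = 9.724 × (0.5932 − 0.1257) + 1.33 × 0.1257 = 4.547 + 0.1672 = 4.714 mg/L.

D ≈ 4.71 mg/L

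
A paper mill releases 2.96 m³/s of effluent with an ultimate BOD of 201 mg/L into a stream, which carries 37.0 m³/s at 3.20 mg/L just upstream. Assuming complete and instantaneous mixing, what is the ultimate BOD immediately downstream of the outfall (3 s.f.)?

Flow-weighted mixing: C = (Q_r C_r + Q_w C_w)/(Q_r + Q_w)
= (37.0×3.20 + 2.96×201)/(37.0 + 2.96) = 713.4/39.96 = 17.85 mg/L.

17.9 mg/L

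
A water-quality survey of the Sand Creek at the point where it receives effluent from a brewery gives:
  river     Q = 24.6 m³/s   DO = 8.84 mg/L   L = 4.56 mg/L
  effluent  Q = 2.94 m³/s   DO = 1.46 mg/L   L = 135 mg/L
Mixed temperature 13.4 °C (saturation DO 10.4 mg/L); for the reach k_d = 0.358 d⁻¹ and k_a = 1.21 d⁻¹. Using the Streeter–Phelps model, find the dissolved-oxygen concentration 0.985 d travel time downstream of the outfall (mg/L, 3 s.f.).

Mixed DO = (24.6×8.84 + 2.94×1.46)/(24.6+2.94) = 221.8/27.54 = 8.052 mg/L.
Mixed L₀ = (24.6×4.56 + 2.94×135)/(27.54) = 509.1/27.54 = 18.48 mg/L.
Initial deficit D₀ = C_s − DO₀ = 10.4 − 8.052 = 2.348 mg/L.
D(0.985) = [0.358×18.48/(1.21−0.358)](e^(−0.358×0.985) − e^(−1.21×0.985)) + 2.348 e^(−1.21×0.985)
= 7.767 × (0.7028 − 0.3037) + 2.348 × 0.3037 = 3.813 mg/L.
DO = 10.4 − 3.813 = 6.587 mg/L.

DO ≈ 6.59 mg/L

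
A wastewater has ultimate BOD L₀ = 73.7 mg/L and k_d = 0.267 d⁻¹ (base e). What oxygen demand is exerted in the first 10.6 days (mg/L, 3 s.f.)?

y_t = L₀(1 − e^(−k_d t)) = 73.7 × (1 − e^(−0.267×10.6))
= 73.7 × (1 − 0.05900) = 73.7 × 0.9410 = 69.35 mg/L.

y ≈ 69.4 mg/L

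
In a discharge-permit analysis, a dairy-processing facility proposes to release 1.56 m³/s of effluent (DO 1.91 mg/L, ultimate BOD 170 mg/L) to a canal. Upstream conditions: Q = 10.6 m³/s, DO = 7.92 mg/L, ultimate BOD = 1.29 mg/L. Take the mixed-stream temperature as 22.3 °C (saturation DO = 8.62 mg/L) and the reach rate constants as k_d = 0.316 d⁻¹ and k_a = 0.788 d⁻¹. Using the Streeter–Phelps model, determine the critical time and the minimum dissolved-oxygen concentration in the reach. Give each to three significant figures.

Mixed DO = (10.6×7.92 + 1.56×1.91)/(10.6+1.56) = 86.93/12.16 = 7.149 mg/L.
Mixed L₀ = (10.6×1.29 + 1.56×170)/(12.16) = 278.9/12.16 = 22.93 mg/L.
Initial deficit D₀ = C_s − DO₀ = 8.62 − 7.149 = 1.471 mg/L.
t_c = (1/0.4720) ln[(0.788/0.316)(1 − 1.471×0.4720/(0.316×22.93))] = 2.119 × ln(2.255) = 1.723 d.
D_c = (0.316/0.788) × 22.93 × e^(−0.316×1.723) = 0.4010 × 22.93 × 0.5802 = 5.336 mg/L.
Minimum DO = 8.62 − 5.336 = 3.284 mg/L.

t_c ≈ 1.72 d; minimum DO ≈ 3.28 mg/L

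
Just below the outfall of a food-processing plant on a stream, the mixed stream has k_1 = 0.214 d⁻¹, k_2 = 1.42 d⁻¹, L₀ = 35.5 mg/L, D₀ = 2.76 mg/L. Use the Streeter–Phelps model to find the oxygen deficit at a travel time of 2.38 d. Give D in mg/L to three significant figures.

D ≈ 3.66 mg/L

k_1 L₀/(k_2−k_1) = 0.214×35.5/(1.42−0.214) = 7.597/1.206 = 6.299 mg/L.
e^(−k_1 t) = e^(−0.214×2.380) = 0.6009; e^(−k_2 t) = e^(−1.42×2.380) = 0.03406.
D = 6.299 × (0.6009 − 0.03406) + 2.76 × 0.03406 = 3.571 + 0.09401 = 3.665 mg/L.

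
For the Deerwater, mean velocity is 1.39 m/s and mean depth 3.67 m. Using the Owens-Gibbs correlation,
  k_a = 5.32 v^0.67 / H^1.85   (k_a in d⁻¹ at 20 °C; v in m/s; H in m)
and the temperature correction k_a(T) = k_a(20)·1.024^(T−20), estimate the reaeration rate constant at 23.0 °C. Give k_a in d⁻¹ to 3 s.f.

k_a(20) = 5.32 × 1.39^0.67 / 3.67^1.85 = 5.32 × 1.247 / 11.08 = 0.5985 d⁻¹.
k_a(23.0) = 0.5985 × 1.024^(23.0−20) = 0.5985 × 1.074 = 0.6427 d⁻¹.

k_a ≈ 0.643 d⁻¹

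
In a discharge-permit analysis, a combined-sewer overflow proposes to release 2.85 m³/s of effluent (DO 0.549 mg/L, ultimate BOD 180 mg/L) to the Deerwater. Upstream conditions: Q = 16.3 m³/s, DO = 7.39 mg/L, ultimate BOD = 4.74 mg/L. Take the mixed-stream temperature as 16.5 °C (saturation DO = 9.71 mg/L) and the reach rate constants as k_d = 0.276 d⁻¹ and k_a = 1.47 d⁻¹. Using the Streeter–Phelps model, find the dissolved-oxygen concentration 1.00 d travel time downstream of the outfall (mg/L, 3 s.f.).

Mixed DO = (16.3×7.39 + 2.85×0.549)/(16.3+2.85) = 122.0/19.15 = 6.372 mg/L.
Mixed L₀ = (16.3×4.74 + 2.85×180)/(19.15) = 590.3/19.15 = 30.82 mg/L.
Initial deficit D₀ = C_s − DO₀ = 9.71 − 6.372 = 3.338 mg/L.
D(1.00) = [0.276×30.82/(1.47−0.276)](e^(−0.276×1.00) − e^(−1.47×1.00)) + 3.338 e^(−1.47×1.00)
= 7.125 × (0.7588 − 0.2299) + 3.338 × 0.2299 = 4.536 mg/L.
DO = 9.71 − 4.536 = 5.174 mg/L.

DO ≈ 5.17 mg/L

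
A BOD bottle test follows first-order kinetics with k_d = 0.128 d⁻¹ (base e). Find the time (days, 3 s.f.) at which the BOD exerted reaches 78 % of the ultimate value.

t ≈ 11.8 d

y/L₀ = 1 − e^(−k_d t) = 0.78 ⇒ e^(−k_d t) = 0.220
t = −ln(0.220) / 0.128 = 1.514 / 0.128 = 11.83 d.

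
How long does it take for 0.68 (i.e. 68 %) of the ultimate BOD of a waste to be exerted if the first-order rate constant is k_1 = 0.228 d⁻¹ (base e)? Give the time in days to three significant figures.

t ≈ 5.00 d

y/L₀ = 1 − e^(−k_1 t) = 0.68 ⇒ e^(−k_1 t) = 0.320
t = −ln(0.320) / 0.228 = 1.139 / 0.228 = 4.998 d.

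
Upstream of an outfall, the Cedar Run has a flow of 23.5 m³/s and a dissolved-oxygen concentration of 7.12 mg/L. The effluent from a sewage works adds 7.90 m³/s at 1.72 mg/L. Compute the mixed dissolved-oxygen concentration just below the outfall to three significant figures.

Flow-weighted mixing: C = (Q_r C_r + Q_w C_w)/(Q_r + Q_w)
= (23.5×7.12 + 7.90×1.72)/(23.5 + 7.90) = 180.9/31.40 = 5.761 mg/L.

5.76 mg/L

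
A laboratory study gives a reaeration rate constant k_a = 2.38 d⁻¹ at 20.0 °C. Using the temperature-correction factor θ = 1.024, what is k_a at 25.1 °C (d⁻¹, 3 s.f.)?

k_a(T₂) = k_a(T₁) · θ^(T₂−T₁) = 2.38 × 1.024^(25.1−20.0)
= 2.38 × 1.024^5.10 = 2.38 × 1.129 = 2.686 d⁻¹.

k_a ≈ 2.69 d⁻¹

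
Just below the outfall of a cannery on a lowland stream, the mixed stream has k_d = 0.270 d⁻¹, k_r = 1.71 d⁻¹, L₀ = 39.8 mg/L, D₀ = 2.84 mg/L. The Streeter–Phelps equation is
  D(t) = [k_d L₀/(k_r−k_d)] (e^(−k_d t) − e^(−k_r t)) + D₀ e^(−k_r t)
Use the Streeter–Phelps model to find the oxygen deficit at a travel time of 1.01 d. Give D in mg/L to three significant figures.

D ≈ 4.86 mg/L

k_d L₀/(k_r−k_d) = 0.270×39.8/(1.71−0.270) = 10.75/1.440 = 7.463 mg/L.
e^(−k_d t) = e^(−0.270×1.010) = 0.7613; e^(−k_r t) = e^(−1.71×1.010) = 0.1778.
D = 7.463 × (0.7613 − 0.1778) + 2.84 × 0.1778 = 4.355 + 0.5049 = 4.859 mg/L.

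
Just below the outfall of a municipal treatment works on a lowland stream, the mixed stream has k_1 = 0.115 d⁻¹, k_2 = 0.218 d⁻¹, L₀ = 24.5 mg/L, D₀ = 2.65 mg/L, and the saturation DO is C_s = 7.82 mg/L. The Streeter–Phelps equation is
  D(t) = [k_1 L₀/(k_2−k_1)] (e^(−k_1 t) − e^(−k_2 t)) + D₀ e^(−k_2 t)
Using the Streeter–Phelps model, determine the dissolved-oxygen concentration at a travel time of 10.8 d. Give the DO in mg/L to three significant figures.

k_1 L₀/(k_2−k_1) = 0.115×24.5/(0.218−0.115) = 2.818/0.1030 = 27.35 mg/L.
e^(−k_1 t) = e^(−0.115×10.80) = 0.2888; e^(−k_2 t) = e^(−0.218×10.80) = 0.09495.
D = 27.35 × (0.2888 − 0.09495) + 2.65 × 0.09495 = 5.303 + 0.2516 = 5.554 mg/L.
DO = C_s − D = 7.82 − 5.554 = 2.266 mg/L.

DO ≈ 2.27 mg/L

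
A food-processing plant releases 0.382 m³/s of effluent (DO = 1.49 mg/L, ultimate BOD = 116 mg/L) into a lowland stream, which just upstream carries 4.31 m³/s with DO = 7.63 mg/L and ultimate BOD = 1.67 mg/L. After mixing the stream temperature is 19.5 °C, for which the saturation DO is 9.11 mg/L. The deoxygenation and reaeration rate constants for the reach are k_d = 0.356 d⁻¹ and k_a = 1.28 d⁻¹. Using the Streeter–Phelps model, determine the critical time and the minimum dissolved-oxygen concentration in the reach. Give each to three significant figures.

t_c ≈ 0.702 d; minimum DO ≈ 6.73 mg/L

Mixed DO = (4.31×7.63 + 0.382×1.49)/(4.31+0.382) = 33.45/4.692 = 7.130 mg/L.
Mixed L₀ = (4.31×1.67 + 0.382×116)/(4.692) = 51.51/4.692 = 10.98 mg/L.
Initial deficit D₀ = C_s − DO₀ = 9.11 − 7.130 = 1.980 mg/L.
t_c = (1/0.9240) ln[(1.28/0.356)(1 − 1.980×0.9240/(0.356×10.98))] = 1.082 × ln(1.912) = 0.7017 d.
D_c = (0.356/1.28) × 10.98 × e^(−0.356×0.7017) = 0.2781 × 10.98 × 0.7789 = 2.378 mg/L.
Minimum DO = 9.11 − 2.378 = 6.732 mg/L.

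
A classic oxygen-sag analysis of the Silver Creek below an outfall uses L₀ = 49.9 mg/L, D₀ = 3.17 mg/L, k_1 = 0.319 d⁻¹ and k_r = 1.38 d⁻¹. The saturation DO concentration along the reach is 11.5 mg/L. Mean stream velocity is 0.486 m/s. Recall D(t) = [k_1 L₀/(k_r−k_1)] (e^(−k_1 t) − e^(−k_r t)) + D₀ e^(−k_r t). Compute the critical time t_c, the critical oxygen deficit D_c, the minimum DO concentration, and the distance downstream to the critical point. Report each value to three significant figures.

t_c ≈ 1.16 d; D_c ≈ 7.98 mg/L; min DO ≈ 3.52 mg/L; x_c ≈ 48.6 km

At the critical point dD/dt = 0, so k_1 L₀ e^(−k_1 t) = k_r D. Substituting D(t) from the Streeter–Phelps equation and solving for t gives
t_c = ln[(k_r/k_1)(1 − D₀(k_r−k_1)/(k_1 L₀))] / (k_r−k_1).
Here k_r−k_1 = 1.061 d⁻¹ and 1 − D₀(k_r−k_1)/(k_1 L₀) = 1 − 3.17×1.061/(0.319×49.9) = 0.7887, so
t_c = ln(4.326 × 0.7887) / 1.061 = 1.227 / 1.061 = 1.157 d.
L(t_c) = L₀ e^(−k_1 t_c) = 49.9 × 0.6914 = 34.50 mg/L, and at the critical point k_r D_c = k_1 L, so D_c = (0.319/1.38) × 34.50 = 7.976 mg/L.
Minimum DO = C_s − D_c = 11.5 − 7.976 = 3.524 mg/L.
x_c = v t_c = 0.486 m/s × 1.157 d × 86400 s/d = 48570 m ≈ 48.6 km.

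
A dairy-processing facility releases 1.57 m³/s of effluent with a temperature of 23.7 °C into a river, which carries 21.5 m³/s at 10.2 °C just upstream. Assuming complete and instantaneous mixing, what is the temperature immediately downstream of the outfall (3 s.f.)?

11.1 °C

Flow-weighted mixing: C = (Q_r C_r + Q_w C_w)/(Q_r + Q_w)
= (21.5×10.2 + 1.57×23.7)/(21.5 + 1.57) = 256.5/23.07 = 11.12 °C.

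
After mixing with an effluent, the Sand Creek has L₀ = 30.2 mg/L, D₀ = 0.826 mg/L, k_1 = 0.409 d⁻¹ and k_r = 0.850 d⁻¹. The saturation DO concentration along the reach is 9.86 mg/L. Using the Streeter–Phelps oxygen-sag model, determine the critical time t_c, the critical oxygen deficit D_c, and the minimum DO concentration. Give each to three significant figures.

t_c ≈ 1.59 d; D_c ≈ 7.58 mg/L; min DO ≈ 2.28 mg/L

With k_r/k_1 = 2.078 and 1 − D₀(k_r−k_1)/(k_1 L₀) = 0.9705,
t_c = ln(2.078 × 0.9705) / (0.850 − 0.409) = ln(2.017) / 0.4410 = 0.7016/0.4410 = 1.591 d.
D_c = (k_1/k_r) L₀ e^(−k_1 t_c) = (0.409/0.850) × 30.2 × e^(−0.409×1.591) = 0.4812 × 30.2 × 0.5217 = 7.581 mg/L.
Minimum DO = C_s − D_c = 9.86 − 7.581 = 2.279 mg/L.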